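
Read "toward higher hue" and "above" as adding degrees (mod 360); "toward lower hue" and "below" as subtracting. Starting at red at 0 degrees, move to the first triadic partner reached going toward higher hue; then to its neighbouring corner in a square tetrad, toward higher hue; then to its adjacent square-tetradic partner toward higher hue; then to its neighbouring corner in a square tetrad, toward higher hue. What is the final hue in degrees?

0 + 120 = 120°   (triadic ↑)
120 + 90 = 210°   (square ↑)
210 + 90 = 300°   (square ↑)
300 + 90 = 390 → 390 − 360 = 30°   (square ↑)

30°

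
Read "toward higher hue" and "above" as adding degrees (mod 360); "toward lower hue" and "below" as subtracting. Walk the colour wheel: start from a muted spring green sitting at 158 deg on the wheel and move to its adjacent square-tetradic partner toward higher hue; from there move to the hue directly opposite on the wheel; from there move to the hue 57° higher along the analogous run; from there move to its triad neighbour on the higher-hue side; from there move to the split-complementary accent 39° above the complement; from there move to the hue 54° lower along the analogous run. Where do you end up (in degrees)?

158 + 90 = 248°   (square ↑)
248 + 180 = 428 → 428 − 360 = 68°   (complement)
68 + 57 = 125°   (analog 57° ↑)
125 + 120 = 245°   (triadic ↑)
245 + 219 = 464 → 464 − 360 = 104°   (split-comp 39° ↑)
104 − 54 = 50°   (analog 54° ↓)

50°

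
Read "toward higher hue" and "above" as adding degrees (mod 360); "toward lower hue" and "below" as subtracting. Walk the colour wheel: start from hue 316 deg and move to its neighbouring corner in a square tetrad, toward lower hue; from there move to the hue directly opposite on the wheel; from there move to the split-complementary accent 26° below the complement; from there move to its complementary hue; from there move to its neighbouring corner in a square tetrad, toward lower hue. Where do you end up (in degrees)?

square ↓ −90°: 316 − 90 = 226°
complement +180°: 226 + 180 = 406 → 406 − 360 = 46°
split-comp 26° ↓ +154°: 46 + 154 = 200°
complement +180°: 200 + 180 = 380 → 380 − 360 = 20°
square ↓ −90°: 20 − 90 = -70 → -70 + 360 = 290°

290°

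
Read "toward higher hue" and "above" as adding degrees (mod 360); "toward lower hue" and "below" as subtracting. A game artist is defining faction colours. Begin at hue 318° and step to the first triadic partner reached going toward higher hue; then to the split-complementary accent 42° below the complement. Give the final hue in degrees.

216°

triadic ↑ +120°: 318 + 120 = 438 → 438 − 360 = 78°
split-comp 42° ↓ +138°: 78 + 138 = 216°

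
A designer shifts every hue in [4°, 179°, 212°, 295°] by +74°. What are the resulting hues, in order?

4 + 74 = 78°
179 + 74 = 253°
212 + 74 = 286°
295 + 74 = 369 → 369 − 360 = 9°

78°, 253°, 286°, 9°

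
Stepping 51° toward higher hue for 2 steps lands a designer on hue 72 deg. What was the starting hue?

330°

2 steps of 51° (toward higher hue) give a net shift of +102°.
Start = end − shift: 72 − 102 = -30 → -30 + 360 = 330°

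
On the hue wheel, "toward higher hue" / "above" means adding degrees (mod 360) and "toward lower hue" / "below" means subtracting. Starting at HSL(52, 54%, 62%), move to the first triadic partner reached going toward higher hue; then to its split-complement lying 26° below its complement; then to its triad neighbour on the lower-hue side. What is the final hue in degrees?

triadic ↑ +120°: 52 + 120 = 172°
split-comp 26° ↓ +154°: 172 + 154 = 326°
triadic ↓ −120°: 326 − 120 = 206°

206°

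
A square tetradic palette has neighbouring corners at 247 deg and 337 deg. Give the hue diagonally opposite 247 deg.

67°

A square tetradic scheme places four hues 90° apart; opposite corners are 180° apart.
247 + 180 = 427 → 427 − 360 = 67°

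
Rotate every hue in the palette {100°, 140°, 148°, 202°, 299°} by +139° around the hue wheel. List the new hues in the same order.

100 + 139 = 239°
140 + 139 = 279°
148 + 139 = 287°
202 + 139 = 341°
299 + 139 = 438 → 438 − 360 = 78°

239°, 279°, 287°, 341°, 78°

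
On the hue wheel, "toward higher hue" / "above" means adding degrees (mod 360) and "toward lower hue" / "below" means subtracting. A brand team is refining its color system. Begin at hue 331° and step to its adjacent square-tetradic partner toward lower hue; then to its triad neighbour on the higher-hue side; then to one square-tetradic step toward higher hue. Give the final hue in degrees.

91°

square ↓ −90°: 331 − 90 = 241°
triadic ↑ +120°: 241 + 120 = 361 → 361 − 360 = 1°
square ↑ +90°: 1 + 90 = 91°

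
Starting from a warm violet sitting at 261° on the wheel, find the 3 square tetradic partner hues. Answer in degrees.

A square tetradic scheme places four hues every 90°.
261 + 90 = 351°
261 + 180 = 441 → 441 − 360 = 81°
261 + 270 = 531 → 531 − 360 = 171°

351°, 81° and 171°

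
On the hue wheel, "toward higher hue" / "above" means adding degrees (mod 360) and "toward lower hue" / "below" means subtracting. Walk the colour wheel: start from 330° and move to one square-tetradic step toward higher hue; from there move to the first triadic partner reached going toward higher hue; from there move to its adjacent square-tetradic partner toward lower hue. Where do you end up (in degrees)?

330 + 90 = 420 → 420 − 360 = 60°   (square ↑)
60 + 120 = 180°   (triadic ↑)
180 − 90 = 90°   (square ↓)

90°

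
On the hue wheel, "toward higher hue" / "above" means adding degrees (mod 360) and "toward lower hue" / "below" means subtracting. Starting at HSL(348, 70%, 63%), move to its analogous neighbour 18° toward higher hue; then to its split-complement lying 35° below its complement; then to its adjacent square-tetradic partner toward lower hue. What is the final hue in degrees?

61°

348 + 18 = 366 → 366 − 360 = 6°   (analog 18° ↑)
6 + 145 = 151°   (split-comp 35° ↓)
151 − 90 = 61°   (square ↓)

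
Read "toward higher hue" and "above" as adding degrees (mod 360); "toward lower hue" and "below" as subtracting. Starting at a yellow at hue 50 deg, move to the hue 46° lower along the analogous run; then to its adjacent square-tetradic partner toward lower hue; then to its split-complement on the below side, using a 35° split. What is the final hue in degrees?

analog 46° ↓ −46°: 50 − 46 = 4°
square ↓ −90°: 4 − 90 = -86 → -86 + 360 = 274°
split-comp 35° ↓ +145°: 274 + 145 = 419 → 419 − 360 = 59°

59°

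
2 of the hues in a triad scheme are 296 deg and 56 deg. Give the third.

176°

A triad places three hues 120° apart.
The full set through 56° is {56°, 176°, 296°}.
Given {56°, 296°}, the missing hue is 176°.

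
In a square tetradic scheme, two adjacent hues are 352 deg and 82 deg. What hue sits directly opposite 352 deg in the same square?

172°

A square tetradic scheme places four hues 90° apart; opposite corners are 180° apart.
352 + 180 = 532 → 532 − 360 = 172°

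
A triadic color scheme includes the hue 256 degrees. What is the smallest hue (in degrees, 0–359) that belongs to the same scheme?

A triad places three hues 120° apart.
The full set through 256° is {16°, 136°, 256°}.

16°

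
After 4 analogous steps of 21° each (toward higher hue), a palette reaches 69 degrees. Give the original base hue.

4 steps of 21° (toward higher hue) give a net shift of +84°.
Start = end − shift: 69 − 84 = -15 → -15 + 360 = 345°

345°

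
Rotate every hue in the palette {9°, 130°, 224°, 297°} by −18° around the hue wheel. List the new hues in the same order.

351°, 112°, 206°, 279°

9 − 18 = -9 → -9 + 360 = 351°
130 − 18 = 112°
224 − 18 = 206°
297 − 18 = 279°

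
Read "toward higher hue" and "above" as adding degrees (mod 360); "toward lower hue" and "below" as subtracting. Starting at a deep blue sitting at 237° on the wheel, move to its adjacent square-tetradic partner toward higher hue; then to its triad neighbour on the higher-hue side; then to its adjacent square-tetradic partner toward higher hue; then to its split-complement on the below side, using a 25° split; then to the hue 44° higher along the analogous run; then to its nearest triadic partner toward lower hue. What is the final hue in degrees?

square ↑ +90°: 237 + 90 = 327°
triadic ↑ +120°: 327 + 120 = 447 → 447 − 360 = 87°
square ↑ +90°: 87 + 90 = 177°
split-comp 25° ↓ +155°: 177 + 155 = 332°
analog 44° ↑ +44°: 332 + 44 = 376 → 376 − 360 = 16°
triadic ↓ −120°: 16 − 120 = -104 → -104 + 360 = 256°

256°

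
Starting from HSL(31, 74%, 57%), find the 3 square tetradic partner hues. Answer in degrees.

121°, 211°, and 301°

31 + 90 = 121°
31 + 180 = 211°
31 + 270 = 301°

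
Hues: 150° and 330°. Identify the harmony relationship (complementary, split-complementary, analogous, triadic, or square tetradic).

Sort the hues: 150°, 330°.
Successive gaps around the wheel: 180°, 180°.
Two hues 180° apart are complementary.

complementary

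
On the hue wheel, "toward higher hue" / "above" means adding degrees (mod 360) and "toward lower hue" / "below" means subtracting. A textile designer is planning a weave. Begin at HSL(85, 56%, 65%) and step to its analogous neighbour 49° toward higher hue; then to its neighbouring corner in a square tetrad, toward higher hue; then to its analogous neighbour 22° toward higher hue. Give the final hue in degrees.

85 + 49 = 134°   (analog 49° ↑)
134 + 90 = 224°   (square ↑)
224 + 22 = 246°   (analog 22° ↑)

246°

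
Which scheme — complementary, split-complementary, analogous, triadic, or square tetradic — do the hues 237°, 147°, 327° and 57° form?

square tetradic

Sort the hues: 57°, 147°, 237°, 327°.
Successive gaps around the wheel: 90°, 90°, 90°, 90°.
Four hues every 90° form a square tetradic scheme.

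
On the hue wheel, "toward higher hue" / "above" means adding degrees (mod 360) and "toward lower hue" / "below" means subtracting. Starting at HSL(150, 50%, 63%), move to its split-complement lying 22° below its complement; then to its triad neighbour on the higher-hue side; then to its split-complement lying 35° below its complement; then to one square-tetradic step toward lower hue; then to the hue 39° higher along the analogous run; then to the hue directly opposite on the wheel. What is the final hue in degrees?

342°

150 + 158 = 308°   (split-comp 22° ↓)
308 + 120 = 428 → 428 − 360 = 68°   (triadic ↑)
68 + 145 = 213°   (split-comp 35° ↓)
213 − 90 = 123°   (square ↓)
123 + 39 = 162°   (analog 39° ↑)
162 + 180 = 342°   (complement)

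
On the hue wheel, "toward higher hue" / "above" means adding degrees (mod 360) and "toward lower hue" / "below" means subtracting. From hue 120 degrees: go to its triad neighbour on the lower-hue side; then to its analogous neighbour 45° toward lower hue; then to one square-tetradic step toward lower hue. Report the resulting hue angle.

120 − 120 = 0°   (triadic ↓)
0 − 45 = -45 → -45 + 360 = 315°   (analog 45° ↓)
315 − 90 = 225°   (square ↓)

225°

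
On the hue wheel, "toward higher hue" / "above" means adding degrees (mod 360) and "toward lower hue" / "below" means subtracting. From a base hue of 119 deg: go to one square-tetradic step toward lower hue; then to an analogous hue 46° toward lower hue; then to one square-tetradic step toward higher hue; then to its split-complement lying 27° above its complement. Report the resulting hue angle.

280°

119 − 90 = 29°   (square ↓)
29 − 46 = -17 → -17 + 360 = 343°   (analog 46° ↓)
343 + 90 = 433 → 433 − 360 = 73°   (square ↑)
73 + 207 = 280°   (split-comp 27° ↑)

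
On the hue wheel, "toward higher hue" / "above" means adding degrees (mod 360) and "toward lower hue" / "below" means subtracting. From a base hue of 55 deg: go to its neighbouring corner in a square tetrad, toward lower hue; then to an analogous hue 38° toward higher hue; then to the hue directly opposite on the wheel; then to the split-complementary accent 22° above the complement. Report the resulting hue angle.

25°

−90° (square ↓): 55 − 90 = -35 → -35 + 360 = 325°
+38° (analog 38° ↑): 325 + 38 = 363 → 363 − 360 = 3°
+180° (complement): 3 + 180 = 183°
+202° (split-comp 22° ↑): 183 + 202 = 385 → 385 − 360 = 25°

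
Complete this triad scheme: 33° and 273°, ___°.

153°

A triad places three hues 120° apart.
The full set through 33° is {33°, 153°, 273°}.
Given {33°, 273°}, the missing hue is 153°.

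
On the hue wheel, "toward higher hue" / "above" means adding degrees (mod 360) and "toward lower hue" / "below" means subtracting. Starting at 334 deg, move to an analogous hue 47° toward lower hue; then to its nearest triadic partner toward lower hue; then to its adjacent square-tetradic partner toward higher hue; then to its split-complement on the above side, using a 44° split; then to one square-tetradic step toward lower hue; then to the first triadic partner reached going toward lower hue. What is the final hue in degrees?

271°

334 − 47 = 287°   (analog 47° ↓)
287 − 120 = 167°   (triadic ↓)
167 + 90 = 257°   (square ↑)
257 + 224 = 481 → 481 − 360 = 121°   (split-comp 44° ↑)
121 − 90 = 31°   (square ↓)
31 − 120 = -89 → -89 + 360 = 271°   (triadic ↓)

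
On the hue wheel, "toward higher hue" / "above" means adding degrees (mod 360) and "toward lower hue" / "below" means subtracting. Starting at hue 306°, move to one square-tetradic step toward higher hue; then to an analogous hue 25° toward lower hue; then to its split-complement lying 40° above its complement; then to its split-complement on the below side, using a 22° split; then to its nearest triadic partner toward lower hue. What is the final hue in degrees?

306 + 90 = 396 → 396 − 360 = 36°   (square ↑)
36 − 25 = 11°   (analog 25° ↓)
11 + 220 = 231°   (split-comp 40° ↑)
231 + 158 = 389 → 389 − 360 = 29°   (split-comp 22° ↓)
29 − 120 = -91 → -91 + 360 = 269°   (triadic ↓)

269°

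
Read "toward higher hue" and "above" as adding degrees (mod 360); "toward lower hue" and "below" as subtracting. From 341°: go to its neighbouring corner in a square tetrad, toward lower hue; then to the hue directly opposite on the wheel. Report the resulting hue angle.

71°

341 − 90 = 251°   (square ↓)
251 + 180 = 431 → 431 − 360 = 71°   (complement)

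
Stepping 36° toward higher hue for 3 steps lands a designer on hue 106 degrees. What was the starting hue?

3 steps of 36° (toward higher hue) give a net shift of +108°.
Start = end − shift: 106 − 108 = -2 → -2 + 360 = 358°

358°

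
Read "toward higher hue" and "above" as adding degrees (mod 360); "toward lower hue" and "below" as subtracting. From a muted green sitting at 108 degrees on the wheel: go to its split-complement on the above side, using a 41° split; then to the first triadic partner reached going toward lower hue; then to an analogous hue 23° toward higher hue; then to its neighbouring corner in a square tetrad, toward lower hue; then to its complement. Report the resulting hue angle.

split-comp 41° ↑ +221°: 108 + 221 = 329°
triadic ↓ −120°: 329 − 120 = 209°
analog 23° ↑ +23°: 209 + 23 = 232°
square ↓ −90°: 232 − 90 = 142°
complement +180°: 142 + 180 = 322°

322°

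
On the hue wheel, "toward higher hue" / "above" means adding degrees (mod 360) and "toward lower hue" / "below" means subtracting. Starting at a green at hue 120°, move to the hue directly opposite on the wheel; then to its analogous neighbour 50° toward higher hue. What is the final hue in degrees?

350°

+180° (complement): 120 + 180 = 300°
+50° (analog 50° ↑): 300 + 50 = 350°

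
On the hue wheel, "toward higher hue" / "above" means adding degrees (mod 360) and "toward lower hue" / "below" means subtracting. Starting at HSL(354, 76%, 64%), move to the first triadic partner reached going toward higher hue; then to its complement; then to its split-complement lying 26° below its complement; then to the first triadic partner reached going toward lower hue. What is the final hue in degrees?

+120° (triadic ↑): 354 + 120 = 474 → 474 − 360 = 114°
+180° (complement): 114 + 180 = 294°
+154° (split-comp 26° ↓): 294 + 154 = 448 → 448 − 360 = 88°
−120° (triadic ↓): 88 − 120 = -32 → -32 + 360 = 328°

328°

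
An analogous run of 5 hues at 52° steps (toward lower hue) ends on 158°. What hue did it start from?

6°

4 steps of 52° (toward lower hue) give a net shift of −208°.
Start = end − shift: 158 + 208 = 366 → 366 − 360 = 6°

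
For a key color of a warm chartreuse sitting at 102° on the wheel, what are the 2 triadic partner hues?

A triad places three hues 120° apart.
102 + 120 = 222°
102 + 240 = 342°

222° and 342°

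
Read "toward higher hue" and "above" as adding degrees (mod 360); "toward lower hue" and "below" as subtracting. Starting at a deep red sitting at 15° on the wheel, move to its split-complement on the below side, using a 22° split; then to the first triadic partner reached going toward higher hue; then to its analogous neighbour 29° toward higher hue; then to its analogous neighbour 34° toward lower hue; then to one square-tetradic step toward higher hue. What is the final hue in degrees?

18°

15 + 158 = 173°   (split-comp 22° ↓)
173 + 120 = 293°   (triadic ↑)
293 + 29 = 322°   (analog 29° ↑)
322 − 34 = 288°   (analog 34° ↓)
288 + 90 = 378 → 378 − 360 = 18°   (square ↑)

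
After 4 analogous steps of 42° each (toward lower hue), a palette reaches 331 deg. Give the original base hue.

139°

4 steps of 42° (toward lower hue) give a net shift of −168°.
Start = end − shift: 331 + 168 = 499 → 499 − 360 = 139°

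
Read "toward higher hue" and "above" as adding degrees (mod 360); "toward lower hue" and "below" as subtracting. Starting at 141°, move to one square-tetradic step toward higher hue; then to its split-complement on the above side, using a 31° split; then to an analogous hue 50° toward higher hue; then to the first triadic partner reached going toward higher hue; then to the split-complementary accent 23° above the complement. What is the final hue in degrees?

95°

square ↑ +90°: 141 + 90 = 231°
split-comp 31° ↑ +211°: 231 + 211 = 442 → 442 − 360 = 82°
analog 50° ↑ +50°: 82 + 50 = 132°
triadic ↑ +120°: 132 + 120 = 252°
split-comp 23° ↑ +203°: 252 + 203 = 455 → 455 − 360 = 95°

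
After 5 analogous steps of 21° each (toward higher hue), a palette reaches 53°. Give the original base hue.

5 steps of 21° (toward higher hue) give a net shift of +105°.
Start = end − shift: 53 − 105 = -52 → -52 + 360 = 308°

308°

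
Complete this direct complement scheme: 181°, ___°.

The complement sits 180° across the wheel.
The full set through 181° is {1°, 181°}.
Given {181°}, the missing hue is 1°.

1°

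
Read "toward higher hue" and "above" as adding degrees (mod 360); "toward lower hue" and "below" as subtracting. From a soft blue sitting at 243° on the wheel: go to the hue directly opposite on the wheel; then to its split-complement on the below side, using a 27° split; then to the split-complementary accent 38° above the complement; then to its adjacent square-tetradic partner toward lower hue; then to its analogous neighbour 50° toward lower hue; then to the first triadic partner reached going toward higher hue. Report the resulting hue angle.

54°

complement +180°: 243 + 180 = 423 → 423 − 360 = 63°
split-comp 27° ↓ +153°: 63 + 153 = 216°
split-comp 38° ↑ +218°: 216 + 218 = 434 → 434 − 360 = 74°
square ↓ −90°: 74 − 90 = -16 → -16 + 360 = 344°
analog 50° ↓ −50°: 344 − 50 = 294°
triadic ↑ +120°: 294 + 120 = 414 → 414 − 360 = 54°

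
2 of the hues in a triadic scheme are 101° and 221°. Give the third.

A triad places three hues 120° apart.
The full set through 101° is {101°, 221°, 341°}.
Given {101°, 221°}, the missing hue is 341°.

341°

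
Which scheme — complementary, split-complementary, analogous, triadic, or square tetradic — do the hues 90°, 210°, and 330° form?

Sort the hues: 90°, 210°, 330°.
Successive gaps around the wheel: 120°, 120°, 120°.
Three hues equally spaced 120° apart form a triad.

triadic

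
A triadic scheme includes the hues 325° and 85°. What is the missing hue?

A triad places three hues 120° apart.
The full set through 85° is {85°, 205°, 325°}.
Given {85°, 325°}, the missing hue is 205°.

205°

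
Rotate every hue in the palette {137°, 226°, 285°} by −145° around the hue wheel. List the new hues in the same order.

352°, 81°, 140°

137 − 145 = -8 → -8 + 360 = 352°
226 − 145 = 81°
285 − 145 = 140°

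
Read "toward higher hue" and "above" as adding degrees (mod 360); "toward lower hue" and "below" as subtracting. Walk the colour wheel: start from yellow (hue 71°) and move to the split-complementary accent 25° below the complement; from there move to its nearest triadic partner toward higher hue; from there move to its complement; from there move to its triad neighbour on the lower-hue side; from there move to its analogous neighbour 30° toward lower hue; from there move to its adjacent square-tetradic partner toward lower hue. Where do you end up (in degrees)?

71 + 155 = 226°   (split-comp 25° ↓)
226 + 120 = 346°   (triadic ↑)
346 + 180 = 526 → 526 − 360 = 166°   (complement)
166 − 120 = 46°   (triadic ↓)
46 − 30 = 16°   (analog 30° ↓)
16 − 90 = -74 → -74 + 360 = 286°   (square ↓)

286°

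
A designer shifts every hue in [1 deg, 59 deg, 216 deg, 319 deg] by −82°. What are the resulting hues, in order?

1 − 82 = -81 → -81 + 360 = 279°
59 − 82 = -23 → -23 + 360 = 337°
216 − 82 = 134°
319 − 82 = 237°

279°, 337°, 134°, 237°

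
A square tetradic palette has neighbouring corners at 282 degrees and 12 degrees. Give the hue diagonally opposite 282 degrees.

A square tetradic scheme places four hues 90° apart; opposite corners are 180° apart.
282 + 180 = 462 → 462 − 360 = 102°

102°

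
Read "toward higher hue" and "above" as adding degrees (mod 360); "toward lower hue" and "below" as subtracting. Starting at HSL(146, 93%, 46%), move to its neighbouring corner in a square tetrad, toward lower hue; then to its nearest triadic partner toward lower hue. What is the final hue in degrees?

296°

−90° (square ↓): 146 − 90 = 56°
−120° (triadic ↓): 56 − 120 = -64 → -64 + 360 = 296°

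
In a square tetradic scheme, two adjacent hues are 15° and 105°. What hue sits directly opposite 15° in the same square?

A square tetradic scheme places four hues 90° apart; opposite corners are 180° apart.
15 + 180 = 195°

195°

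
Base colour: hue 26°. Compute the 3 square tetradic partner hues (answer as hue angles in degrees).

116°, 206°, 296°

A square tetradic scheme places four hues every 90°.
26 + 90 = 116°
26 + 180 = 206°
26 + 270 = 296°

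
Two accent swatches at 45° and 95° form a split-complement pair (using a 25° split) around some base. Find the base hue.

250°

The accents sit 25° either side of the complement, so the complement is their short-arc midpoint on the wheel.
Short-arc midpoint of 45° and 95°: 70°.
Base is 180° from the complement: 70 − 180 = -110 → -110 + 360 = 250°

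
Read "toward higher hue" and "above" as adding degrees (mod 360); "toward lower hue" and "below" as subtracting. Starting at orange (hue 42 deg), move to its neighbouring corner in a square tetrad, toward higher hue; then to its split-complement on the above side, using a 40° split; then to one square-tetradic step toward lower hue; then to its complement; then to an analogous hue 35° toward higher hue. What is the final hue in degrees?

117°

+90° (square ↑): 42 + 90 = 132°
+220° (split-comp 40° ↑): 132 + 220 = 352°
−90° (square ↓): 352 − 90 = 262°
+180° (complement): 262 + 180 = 442 → 442 − 360 = 82°
+35° (analog 35° ↑): 82 + 35 = 117°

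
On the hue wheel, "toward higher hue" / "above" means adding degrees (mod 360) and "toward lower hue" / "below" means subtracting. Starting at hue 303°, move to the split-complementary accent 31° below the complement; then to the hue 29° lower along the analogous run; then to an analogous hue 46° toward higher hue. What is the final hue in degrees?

+149° (split-comp 31° ↓): 303 + 149 = 452 → 452 − 360 = 92°
−29° (analog 29° ↓): 92 − 29 = 63°
+46° (analog 46° ↑): 63 + 46 = 109°

109°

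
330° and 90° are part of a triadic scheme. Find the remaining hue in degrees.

210°

A triad places three hues 120° apart.
The full set through 90° is {90°, 210°, 330°}.
Given {90°, 330°}, the missing hue is 210°.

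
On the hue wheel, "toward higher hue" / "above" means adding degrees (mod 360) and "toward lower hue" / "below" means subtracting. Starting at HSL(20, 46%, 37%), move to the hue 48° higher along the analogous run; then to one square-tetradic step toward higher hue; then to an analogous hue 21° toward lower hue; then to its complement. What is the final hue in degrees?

20 + 48 = 68°   (analog 48° ↑)
68 + 90 = 158°   (square ↑)
158 − 21 = 137°   (analog 21° ↓)
137 + 180 = 317°   (complement)

317°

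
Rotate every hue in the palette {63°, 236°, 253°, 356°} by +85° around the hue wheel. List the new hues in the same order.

63 + 85 = 148°
236 + 85 = 321°
253 + 85 = 338°
356 + 85 = 441 → 441 − 360 = 81°

148°, 321°, 338°, 81°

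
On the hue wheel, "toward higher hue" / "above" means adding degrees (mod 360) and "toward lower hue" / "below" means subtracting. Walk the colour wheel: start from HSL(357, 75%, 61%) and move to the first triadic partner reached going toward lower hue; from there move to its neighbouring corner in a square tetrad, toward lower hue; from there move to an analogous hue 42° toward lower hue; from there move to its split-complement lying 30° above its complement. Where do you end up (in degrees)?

315°

357 − 120 = 237°   (triadic ↓)
237 − 90 = 147°   (square ↓)
147 − 42 = 105°   (analog 42° ↓)
105 + 210 = 315°   (split-comp 30° ↑)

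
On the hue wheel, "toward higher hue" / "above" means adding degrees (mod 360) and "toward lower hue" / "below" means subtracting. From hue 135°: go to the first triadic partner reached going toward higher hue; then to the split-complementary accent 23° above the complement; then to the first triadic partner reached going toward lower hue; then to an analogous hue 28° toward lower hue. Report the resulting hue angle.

+120° (triadic ↑): 135 + 120 = 255°
+203° (split-comp 23° ↑): 255 + 203 = 458 → 458 − 360 = 98°
−120° (triadic ↓): 98 − 120 = -22 → -22 + 360 = 338°
−28° (analog 28° ↓): 338 − 28 = 310°

310°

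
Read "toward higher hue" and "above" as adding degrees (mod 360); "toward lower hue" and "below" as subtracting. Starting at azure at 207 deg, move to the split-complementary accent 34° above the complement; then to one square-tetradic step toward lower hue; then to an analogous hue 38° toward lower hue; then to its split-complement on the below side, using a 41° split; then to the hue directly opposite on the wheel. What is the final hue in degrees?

split-comp 34° ↑ +214°: 207 + 214 = 421 → 421 − 360 = 61°
square ↓ −90°: 61 − 90 = -29 → -29 + 360 = 331°
analog 38° ↓ −38°: 331 − 38 = 293°
split-comp 41° ↓ +139°: 293 + 139 = 432 → 432 − 360 = 72°
complement +180°: 72 + 180 = 252°

252°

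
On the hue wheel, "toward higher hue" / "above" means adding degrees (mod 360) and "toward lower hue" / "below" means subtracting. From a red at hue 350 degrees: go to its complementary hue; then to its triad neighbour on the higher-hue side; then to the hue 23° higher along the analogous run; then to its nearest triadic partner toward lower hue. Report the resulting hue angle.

193°

complement +180°: 350 + 180 = 530 → 530 − 360 = 170°
triadic ↑ +120°: 170 + 120 = 290°
analog 23° ↑ +23°: 290 + 23 = 313°
triadic ↓ −120°: 313 − 120 = 193°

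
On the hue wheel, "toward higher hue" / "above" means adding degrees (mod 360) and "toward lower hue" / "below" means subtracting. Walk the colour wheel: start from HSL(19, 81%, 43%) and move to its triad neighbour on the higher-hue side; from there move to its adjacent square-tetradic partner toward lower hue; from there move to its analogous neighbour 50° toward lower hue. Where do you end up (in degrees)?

359°

+120° (triadic ↑): 19 + 120 = 139°
−90° (square ↓): 139 − 90 = 49°
−50° (analog 50° ↓): 49 − 50 = -1 → -1 + 360 = 359°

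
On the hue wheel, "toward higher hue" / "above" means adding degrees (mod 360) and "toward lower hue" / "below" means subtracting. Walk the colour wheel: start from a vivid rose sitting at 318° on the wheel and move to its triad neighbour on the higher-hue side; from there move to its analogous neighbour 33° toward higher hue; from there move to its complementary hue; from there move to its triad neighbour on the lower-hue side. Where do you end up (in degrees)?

171°

triadic ↑ +120°: 318 + 120 = 438 → 438 − 360 = 78°
analog 33° ↑ +33°: 78 + 33 = 111°
complement +180°: 111 + 180 = 291°
triadic ↓ −120°: 291 − 120 = 171°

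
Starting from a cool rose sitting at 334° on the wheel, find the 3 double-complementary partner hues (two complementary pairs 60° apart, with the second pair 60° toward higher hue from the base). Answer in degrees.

A rectangular tetradic uses two complementary pairs 60° apart: offsets 0°, 60°, 180°, 240°.
334 + 60 = 394 → 394 − 360 = 34°
334 + 180 = 514 → 514 − 360 = 154°
334 + 240 = 574 → 574 − 360 = 214°

34°, 154°, 214°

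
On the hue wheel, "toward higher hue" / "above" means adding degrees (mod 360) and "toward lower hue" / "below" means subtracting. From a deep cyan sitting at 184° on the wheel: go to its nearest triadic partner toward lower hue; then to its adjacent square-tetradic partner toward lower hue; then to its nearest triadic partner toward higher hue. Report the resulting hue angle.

94°

triadic ↓ −120°: 184 − 120 = 64°
square ↓ −90°: 64 − 90 = -26 → -26 + 360 = 334°
triadic ↑ +120°: 334 + 120 = 454 → 454 − 360 = 94°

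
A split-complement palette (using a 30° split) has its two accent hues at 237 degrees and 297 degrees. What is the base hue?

87°

The accents sit 30° either side of the complement, so the complement is their short-arc midpoint on the wheel.
Short-arc midpoint of 237° and 297°: 267°.
Base is 180° from the complement: 267 − 180 = 87°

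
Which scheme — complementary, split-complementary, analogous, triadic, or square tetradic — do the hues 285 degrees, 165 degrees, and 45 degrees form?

triadic

Sort the hues: 45°, 165°, 285°.
Successive gaps around the wheel: 120°, 120°, 120°.
Three hues equally spaced 120° apart form a triad.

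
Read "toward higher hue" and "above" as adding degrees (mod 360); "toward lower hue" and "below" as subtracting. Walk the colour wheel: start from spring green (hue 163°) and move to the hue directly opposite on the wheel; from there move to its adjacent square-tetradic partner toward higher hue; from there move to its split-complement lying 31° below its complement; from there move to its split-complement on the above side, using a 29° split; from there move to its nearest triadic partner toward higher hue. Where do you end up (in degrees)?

191°

+180° (complement): 163 + 180 = 343°
+90° (square ↑): 343 + 90 = 433 → 433 − 360 = 73°
+149° (split-comp 31° ↓): 73 + 149 = 222°
+209° (split-comp 29° ↑): 222 + 209 = 431 → 431 − 360 = 71°
+120° (triadic ↑): 71 + 120 = 191°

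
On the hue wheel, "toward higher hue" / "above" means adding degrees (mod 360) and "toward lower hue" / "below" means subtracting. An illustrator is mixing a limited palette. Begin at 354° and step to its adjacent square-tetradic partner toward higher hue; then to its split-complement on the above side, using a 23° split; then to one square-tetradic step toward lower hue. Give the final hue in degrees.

354 + 90 = 444 → 444 − 360 = 84°   (square ↑)
84 + 203 = 287°   (split-comp 23° ↑)
287 − 90 = 197°   (square ↓)

197°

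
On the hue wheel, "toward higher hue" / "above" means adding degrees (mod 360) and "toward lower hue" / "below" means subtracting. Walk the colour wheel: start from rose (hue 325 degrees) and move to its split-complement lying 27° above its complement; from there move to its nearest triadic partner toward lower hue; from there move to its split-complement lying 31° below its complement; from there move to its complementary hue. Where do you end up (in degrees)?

21°

+207° (split-comp 27° ↑): 325 + 207 = 532 → 532 − 360 = 172°
−120° (triadic ↓): 172 − 120 = 52°
+149° (split-comp 31° ↓): 52 + 149 = 201°
+180° (complement): 201 + 180 = 381 → 381 − 360 = 21°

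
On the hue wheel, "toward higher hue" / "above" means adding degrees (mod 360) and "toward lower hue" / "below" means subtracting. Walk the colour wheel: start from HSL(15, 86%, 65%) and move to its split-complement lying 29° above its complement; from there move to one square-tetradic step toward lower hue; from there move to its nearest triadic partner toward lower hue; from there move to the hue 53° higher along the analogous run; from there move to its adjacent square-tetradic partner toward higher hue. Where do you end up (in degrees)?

157°

split-comp 29° ↑ +209°: 15 + 209 = 224°
square ↓ −90°: 224 − 90 = 134°
triadic ↓ −120°: 134 − 120 = 14°
analog 53° ↑ +53°: 14 + 53 = 67°
square ↑ +90°: 67 + 90 = 157°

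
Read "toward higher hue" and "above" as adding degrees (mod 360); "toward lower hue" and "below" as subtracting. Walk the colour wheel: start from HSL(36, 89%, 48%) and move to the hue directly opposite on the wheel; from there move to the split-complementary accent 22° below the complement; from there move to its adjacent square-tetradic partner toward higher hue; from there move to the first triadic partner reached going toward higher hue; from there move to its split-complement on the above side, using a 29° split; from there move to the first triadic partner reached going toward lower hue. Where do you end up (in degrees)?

313°

36 + 180 = 216°   (complement)
216 + 158 = 374 → 374 − 360 = 14°   (split-comp 22° ↓)
14 + 90 = 104°   (square ↑)
104 + 120 = 224°   (triadic ↑)
224 + 209 = 433 → 433 − 360 = 73°   (split-comp 29° ↑)
73 − 120 = -47 → -47 + 360 = 313°   (triadic ↓)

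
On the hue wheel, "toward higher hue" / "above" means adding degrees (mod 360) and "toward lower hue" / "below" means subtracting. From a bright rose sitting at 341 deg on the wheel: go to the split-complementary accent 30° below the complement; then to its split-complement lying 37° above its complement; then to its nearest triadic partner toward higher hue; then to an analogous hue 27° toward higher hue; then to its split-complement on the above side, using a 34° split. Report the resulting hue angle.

349°

+150° (split-comp 30° ↓): 341 + 150 = 491 → 491 − 360 = 131°
+217° (split-comp 37° ↑): 131 + 217 = 348°
+120° (triadic ↑): 348 + 120 = 468 → 468 − 360 = 108°
+27° (analog 27° ↑): 108 + 27 = 135°
+214° (split-comp 34° ↑): 135 + 214 = 349°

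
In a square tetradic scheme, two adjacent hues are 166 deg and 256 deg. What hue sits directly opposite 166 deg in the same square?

346°

A square tetradic scheme places four hues 90° apart; opposite corners are 180° apart.
166 + 180 = 346°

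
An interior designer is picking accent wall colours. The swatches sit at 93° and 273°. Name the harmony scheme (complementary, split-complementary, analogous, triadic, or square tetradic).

complementary

Sort the hues: 93°, 273°.
Successive gaps around the wheel: 180°, 180°.
Two hues 180° apart are complementary.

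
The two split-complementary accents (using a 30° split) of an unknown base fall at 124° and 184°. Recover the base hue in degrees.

334°

The accents sit 30° either side of the complement, so the complement is their short-arc midpoint on the wheel.
Short-arc midpoint of 124° and 184°: 154°.
Base is 180° from the complement: 154 − 180 = -26 → -26 + 360 = 334°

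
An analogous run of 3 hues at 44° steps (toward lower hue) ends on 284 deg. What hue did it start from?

2 steps of 44° (toward lower hue) give a net shift of −88°.
Start = end − shift: 284 + 88 = 372 → 372 − 360 = 12°

12°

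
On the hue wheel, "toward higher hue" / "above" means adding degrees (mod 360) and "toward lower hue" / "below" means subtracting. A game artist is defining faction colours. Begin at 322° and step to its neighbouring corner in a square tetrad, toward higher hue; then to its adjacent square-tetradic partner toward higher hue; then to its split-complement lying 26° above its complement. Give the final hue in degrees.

348°

square ↑ +90°: 322 + 90 = 412 → 412 − 360 = 52°
square ↑ +90°: 52 + 90 = 142°
split-comp 26° ↑ +206°: 142 + 206 = 348°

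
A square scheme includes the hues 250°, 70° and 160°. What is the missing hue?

340°

A square tetradic scheme places four hues every 90°.
The full set through 70° is {70°, 160°, 250°, 340°}.
Given {70°, 160°, 250°}, the missing hue is 340°.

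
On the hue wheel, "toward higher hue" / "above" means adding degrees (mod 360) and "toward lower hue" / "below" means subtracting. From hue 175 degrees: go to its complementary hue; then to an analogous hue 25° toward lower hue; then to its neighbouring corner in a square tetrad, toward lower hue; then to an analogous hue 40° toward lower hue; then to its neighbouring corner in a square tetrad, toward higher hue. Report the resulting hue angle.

175 + 180 = 355°   (complement)
355 − 25 = 330°   (analog 25° ↓)
330 − 90 = 240°   (square ↓)
240 − 40 = 200°   (analog 40° ↓)
200 + 90 = 290°   (square ↑)

290°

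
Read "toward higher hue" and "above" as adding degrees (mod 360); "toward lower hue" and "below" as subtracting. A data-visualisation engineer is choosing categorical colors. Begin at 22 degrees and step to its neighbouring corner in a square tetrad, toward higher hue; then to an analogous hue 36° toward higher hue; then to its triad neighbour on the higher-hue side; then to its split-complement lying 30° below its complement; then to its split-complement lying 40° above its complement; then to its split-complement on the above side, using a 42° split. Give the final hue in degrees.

22 + 90 = 112°   (square ↑)
112 + 36 = 148°   (analog 36° ↑)
148 + 120 = 268°   (triadic ↑)
268 + 150 = 418 → 418 − 360 = 58°   (split-comp 30° ↓)
58 + 220 = 278°   (split-comp 40° ↑)
278 + 222 = 500 → 500 − 360 = 140°   (split-comp 42° ↑)

140°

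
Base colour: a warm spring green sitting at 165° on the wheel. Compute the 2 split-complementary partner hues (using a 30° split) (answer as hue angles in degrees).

315° and 15°

Split-complementary hues sit 30° either side of the complement.
Complement of 165°: 165 + 180 = 345°
345 − 30 = 315°
345 + 30 = 375 → 375 − 360 = 15°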